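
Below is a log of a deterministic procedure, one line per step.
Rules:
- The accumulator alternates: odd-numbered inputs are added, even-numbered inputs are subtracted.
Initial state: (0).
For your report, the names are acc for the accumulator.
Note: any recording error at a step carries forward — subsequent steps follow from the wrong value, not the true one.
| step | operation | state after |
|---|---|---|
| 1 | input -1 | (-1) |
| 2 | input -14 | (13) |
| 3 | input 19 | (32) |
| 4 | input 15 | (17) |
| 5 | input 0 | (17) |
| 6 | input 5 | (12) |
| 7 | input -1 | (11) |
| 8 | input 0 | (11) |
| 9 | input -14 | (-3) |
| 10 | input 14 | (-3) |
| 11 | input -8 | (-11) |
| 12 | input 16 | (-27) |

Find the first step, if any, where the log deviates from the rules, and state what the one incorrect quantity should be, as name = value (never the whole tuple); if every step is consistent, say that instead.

step 10, acc = -17

Recomputing the run from the initial state:
step 1: acc = -1
step 2: acc = 13
step 3: acc = 32
step 4: acc = 17
step 5: acc = 17
step 6: acc = 12
step 7: acc = 11
step 8: acc = 11
step 9: acc = -3
step 10: acc = -17
step 11: acc = -25
step 12: acc = -41
The first disagreement with the log is at step 10, where the value should be acc = -17.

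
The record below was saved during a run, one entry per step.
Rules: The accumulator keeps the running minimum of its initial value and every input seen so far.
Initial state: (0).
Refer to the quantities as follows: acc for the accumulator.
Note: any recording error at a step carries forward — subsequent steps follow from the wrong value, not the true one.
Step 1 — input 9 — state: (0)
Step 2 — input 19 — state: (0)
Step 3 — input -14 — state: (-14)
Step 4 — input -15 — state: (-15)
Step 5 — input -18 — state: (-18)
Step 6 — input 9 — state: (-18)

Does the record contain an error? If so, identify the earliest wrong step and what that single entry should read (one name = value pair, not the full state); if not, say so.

Recomputing the run from the initial state:
step 1: acc = 0
step 2: acc = 0
step 3: acc = -14
step 4: acc = -15
step 5: acc = -18
step 6: acc = -18
This matches the record at every step.

no error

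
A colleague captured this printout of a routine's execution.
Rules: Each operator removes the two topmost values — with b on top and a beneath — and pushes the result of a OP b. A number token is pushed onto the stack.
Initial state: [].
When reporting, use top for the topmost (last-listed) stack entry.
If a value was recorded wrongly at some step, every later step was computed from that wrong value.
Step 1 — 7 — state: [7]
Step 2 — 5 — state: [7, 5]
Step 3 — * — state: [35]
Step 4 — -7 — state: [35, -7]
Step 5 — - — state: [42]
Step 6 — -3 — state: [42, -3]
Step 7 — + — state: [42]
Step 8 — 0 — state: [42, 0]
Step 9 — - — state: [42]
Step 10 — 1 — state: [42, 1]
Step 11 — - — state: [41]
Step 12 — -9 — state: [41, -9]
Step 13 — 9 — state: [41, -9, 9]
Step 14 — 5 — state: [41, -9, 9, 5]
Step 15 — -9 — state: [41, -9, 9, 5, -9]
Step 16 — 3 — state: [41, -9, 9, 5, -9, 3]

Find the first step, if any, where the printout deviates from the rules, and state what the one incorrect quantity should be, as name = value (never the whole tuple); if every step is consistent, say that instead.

step 7, top = 39

Step 1: push 7: top = 7 — in agreement.
Step 2: push 5: top = 5 — consistent with the printout.
Step 3: 7 * 5 = 35 — checks out.
Step 4: push -7: top = -7 — consistent with the printout.
Step 5: 35 - -7 = 42 — agrees with the printout.
Step 6: push -3: top = -3 — in agreement.
Step 7: 42 + -3 = 39 — this is not what the printout shows.
So the first discrepancy is step 7, where the right value is top = 39.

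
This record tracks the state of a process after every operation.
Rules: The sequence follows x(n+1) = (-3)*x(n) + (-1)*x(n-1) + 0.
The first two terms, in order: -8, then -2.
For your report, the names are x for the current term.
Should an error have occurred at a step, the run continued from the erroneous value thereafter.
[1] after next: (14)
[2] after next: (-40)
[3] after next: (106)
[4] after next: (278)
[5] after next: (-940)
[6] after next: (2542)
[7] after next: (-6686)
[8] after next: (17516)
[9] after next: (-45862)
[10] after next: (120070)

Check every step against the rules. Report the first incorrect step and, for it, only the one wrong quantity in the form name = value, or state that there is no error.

step 4, x = -278

Recomputing the run from the initial state:
step 1: x = 14
step 2: x = -40
step 3: x = 106
step 4: x = -278
step 5: x = 728
step 6: x = -1906
step 7: x = 4990
step 8: x = -13064
step 9: x = 34202
step 10: x = -89542
The first disagreement with the record is at step 4, where the value should be x = -278.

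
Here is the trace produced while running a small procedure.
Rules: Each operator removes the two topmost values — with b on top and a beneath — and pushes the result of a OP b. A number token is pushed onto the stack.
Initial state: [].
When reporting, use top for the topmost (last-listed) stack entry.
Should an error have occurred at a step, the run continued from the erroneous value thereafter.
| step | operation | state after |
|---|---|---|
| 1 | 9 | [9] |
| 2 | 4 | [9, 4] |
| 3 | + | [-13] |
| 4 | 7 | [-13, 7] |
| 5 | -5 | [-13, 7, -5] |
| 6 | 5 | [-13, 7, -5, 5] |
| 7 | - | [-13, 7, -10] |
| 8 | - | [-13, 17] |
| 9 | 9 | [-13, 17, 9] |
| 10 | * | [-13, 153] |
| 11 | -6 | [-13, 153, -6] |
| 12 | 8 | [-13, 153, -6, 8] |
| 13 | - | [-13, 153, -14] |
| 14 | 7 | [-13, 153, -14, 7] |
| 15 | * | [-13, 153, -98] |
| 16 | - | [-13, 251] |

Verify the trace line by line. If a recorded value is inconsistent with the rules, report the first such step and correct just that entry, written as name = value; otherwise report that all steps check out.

step 3, top = 13

Step 1: push 9: top = 9 — in agreement.
Step 2: push 4: top = 4 — verified.
Step 3: 9 + 4 = 13 — not what was recorded.
Step 3 is the first one off; corrected, top = 13.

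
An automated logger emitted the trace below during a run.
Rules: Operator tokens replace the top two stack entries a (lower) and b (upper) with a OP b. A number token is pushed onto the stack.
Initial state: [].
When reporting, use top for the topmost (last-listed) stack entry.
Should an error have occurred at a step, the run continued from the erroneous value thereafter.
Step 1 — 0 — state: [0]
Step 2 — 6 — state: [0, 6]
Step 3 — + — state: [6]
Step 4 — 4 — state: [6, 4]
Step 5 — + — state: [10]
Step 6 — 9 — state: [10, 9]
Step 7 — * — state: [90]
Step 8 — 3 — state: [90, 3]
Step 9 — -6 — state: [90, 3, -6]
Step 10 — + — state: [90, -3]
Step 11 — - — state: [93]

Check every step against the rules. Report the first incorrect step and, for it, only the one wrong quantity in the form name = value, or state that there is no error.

no error

Recomputing the run from the initial state:
step 1: [0]
step 2: [0, 6]
step 3: [6]
step 4: [6, 4]
step 5: [10]
step 6: [10, 9]
step 7: [90]
step 8: [90, 3]
step 9: [90, 3, -6]
step 10: [90, -3]
step 11: [93]
This matches the trace at every step.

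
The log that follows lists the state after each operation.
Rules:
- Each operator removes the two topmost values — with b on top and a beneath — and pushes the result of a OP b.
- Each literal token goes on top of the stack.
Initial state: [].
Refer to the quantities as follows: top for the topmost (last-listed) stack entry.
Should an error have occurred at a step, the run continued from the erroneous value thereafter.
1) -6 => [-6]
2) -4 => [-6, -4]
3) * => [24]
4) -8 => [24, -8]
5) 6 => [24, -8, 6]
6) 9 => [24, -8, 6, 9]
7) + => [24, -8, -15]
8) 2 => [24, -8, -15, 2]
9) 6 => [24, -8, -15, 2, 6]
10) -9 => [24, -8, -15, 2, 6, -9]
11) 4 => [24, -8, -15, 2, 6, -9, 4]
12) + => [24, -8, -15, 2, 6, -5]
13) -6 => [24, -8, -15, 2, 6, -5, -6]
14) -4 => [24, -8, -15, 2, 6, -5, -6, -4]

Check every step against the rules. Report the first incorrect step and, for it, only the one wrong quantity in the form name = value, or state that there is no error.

step 7, top = 15

step 1: push -6: top = -6 -> consistent with the log
step 2: push -4: top = -4 -> consistent with the log
step 3: -6 * -4 = 24 -> verified
step 4: push -8: top = -8 -> in agreement
step 5: push 6: top = 6 -> same as recorded
step 6: push 9: top = 9 -> confirmed correct
step 7: 6 + 9 = 15 -> the recorded entry deviates here
So the first discrepancy is step 7, where the right value is top = 15.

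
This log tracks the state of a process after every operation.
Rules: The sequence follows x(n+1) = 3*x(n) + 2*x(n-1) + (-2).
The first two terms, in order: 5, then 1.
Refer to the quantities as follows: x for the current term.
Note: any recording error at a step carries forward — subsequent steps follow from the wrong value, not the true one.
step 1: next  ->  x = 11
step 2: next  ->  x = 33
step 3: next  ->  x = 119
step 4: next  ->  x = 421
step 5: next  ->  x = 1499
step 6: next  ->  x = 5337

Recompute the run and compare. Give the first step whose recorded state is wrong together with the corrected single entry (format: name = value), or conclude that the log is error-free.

no error

1. x = 3*(1) + (2)*(5) + (-2) = 11 (same as recorded)
2. x = 3*(11) + (2)*(1) + (-2) = 33 (exactly as logged)
3. x = 3*(33) + (2)*(11) + (-2) = 119 (verified)
4. x = 3*(119) + (2)*(33) + (-2) = 421 (confirmed correct)
5. x = 3*(421) + (2)*(119) + (-2) = 1499 (checks out)
6. x = 3*(1499) + (2)*(421) + (-2) = 5337 (in agreement)
The whole run recomputes cleanly — no discrepancies.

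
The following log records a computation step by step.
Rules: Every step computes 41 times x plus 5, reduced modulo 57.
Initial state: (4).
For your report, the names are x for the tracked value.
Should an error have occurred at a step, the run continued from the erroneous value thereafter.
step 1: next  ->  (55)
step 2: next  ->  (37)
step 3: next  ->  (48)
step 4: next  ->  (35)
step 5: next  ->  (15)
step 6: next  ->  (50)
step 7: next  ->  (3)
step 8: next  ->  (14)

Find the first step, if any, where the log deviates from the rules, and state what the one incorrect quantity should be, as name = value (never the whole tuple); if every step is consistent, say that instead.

step 3, x = 40

step 1: x = (41*4 + 5) mod 57 = 55 -> verified
step 2: x = (41*55 + 5) mod 57 = 37 -> in agreement
step 3: x = (41*37 + 5) mod 57 = 40 -> first mismatch against the log
First deviation found at step 3; the corrected entry is x = 40.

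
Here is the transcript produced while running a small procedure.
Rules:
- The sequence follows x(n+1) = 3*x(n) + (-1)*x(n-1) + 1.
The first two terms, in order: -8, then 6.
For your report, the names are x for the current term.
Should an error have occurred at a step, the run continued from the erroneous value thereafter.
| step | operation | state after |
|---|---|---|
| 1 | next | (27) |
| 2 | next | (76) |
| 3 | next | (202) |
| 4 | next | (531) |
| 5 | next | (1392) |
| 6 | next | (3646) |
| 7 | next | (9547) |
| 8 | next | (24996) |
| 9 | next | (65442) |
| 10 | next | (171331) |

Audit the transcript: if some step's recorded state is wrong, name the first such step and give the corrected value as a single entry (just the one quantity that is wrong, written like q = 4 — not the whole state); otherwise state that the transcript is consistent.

Recomputing the run from the initial state:
step 1: x = 27
step 2: x = 76
step 3: x = 202
step 4: x = 531
step 5: x = 1392
step 6: x = 3646
step 7: x = 9547
step 8: x = 24996
step 9: x = 65442
step 10: x = 171331
This matches the transcript at every step.

no error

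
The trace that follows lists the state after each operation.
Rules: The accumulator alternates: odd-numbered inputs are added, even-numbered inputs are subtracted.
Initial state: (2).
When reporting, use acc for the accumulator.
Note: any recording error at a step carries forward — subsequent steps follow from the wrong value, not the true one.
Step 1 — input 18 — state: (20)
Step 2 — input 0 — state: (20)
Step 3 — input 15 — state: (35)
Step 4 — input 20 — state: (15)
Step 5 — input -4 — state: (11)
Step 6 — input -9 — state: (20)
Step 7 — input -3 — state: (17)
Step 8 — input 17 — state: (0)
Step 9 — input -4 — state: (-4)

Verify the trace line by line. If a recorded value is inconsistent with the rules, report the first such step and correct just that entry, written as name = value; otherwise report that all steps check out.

1. acc = 2 + 18 = 20 (in agreement)
2. acc = 20 - 0 = 20 (consistent with the trace)
3. acc = 20 + 15 = 35 (same as recorded)
4. acc = 35 - 20 = 15 (checks out)
5. acc = 15 + -4 = 11 (consistent with the trace)
6. acc = 11 - -9 = 20 (in agreement)
7. acc = 20 + -3 = 17 (verified)
8. acc = 17 - 17 = 0 (consistent with the trace)
9. acc = 0 + -4 = -4 (no discrepancy)
Nothing is out of place; the run is error-free.

no error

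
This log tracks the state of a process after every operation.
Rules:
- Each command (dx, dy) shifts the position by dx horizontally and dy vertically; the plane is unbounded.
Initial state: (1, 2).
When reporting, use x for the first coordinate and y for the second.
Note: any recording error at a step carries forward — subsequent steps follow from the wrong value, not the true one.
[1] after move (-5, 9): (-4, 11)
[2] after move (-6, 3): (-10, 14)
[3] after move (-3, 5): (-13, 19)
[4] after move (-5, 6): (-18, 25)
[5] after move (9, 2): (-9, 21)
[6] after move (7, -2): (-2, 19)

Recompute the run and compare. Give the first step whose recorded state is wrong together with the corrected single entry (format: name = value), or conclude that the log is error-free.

step 1: x = 1 + (-5) = -4, y = 2 + (9) = 11 -> agrees with the log
step 2: x = -4 + (-6) = -10, y = 11 + (3) = 14 -> no discrepancy
step 3: x = -10 + (-3) = -13, y = 14 + (5) = 19 -> exactly as logged
step 4: x = -13 + (-5) = -18, y = 19 + (6) = 25 -> verified
step 5: x = -18 + (9) = -9, y = 25 + (2) = 27 -> this is not what the log shows
So the first discrepancy is step 5, where the right value is y = 27.

step 5, y = 27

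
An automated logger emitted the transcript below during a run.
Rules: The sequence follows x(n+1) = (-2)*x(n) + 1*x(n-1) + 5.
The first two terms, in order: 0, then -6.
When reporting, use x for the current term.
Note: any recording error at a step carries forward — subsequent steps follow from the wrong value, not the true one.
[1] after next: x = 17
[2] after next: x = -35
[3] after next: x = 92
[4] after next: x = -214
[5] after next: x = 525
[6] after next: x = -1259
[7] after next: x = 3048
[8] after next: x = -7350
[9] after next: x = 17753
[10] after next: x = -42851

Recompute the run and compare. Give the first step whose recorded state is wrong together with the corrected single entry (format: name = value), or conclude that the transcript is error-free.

step 1: x = -2*(-6) + (1)*(0) + (5) = 17 -> in agreement
step 2: x = -2*(17) + (1)*(-6) + (5) = -35 -> exactly as logged
step 3: x = -2*(-35) + (1)*(17) + (5) = 92 -> verified
step 4: x = -2*(92) + (1)*(-35) + (5) = -214 -> checks out
step 5: x = -2*(-214) + (1)*(92) + (5) = 525 -> no discrepancy
step 6: x = -2*(525) + (1)*(-214) + (5) = -1259 -> matches
step 7: x = -2*(-1259) + (1)*(525) + (5) = 3048 -> consistent with the transcript
step 8: x = -2*(3048) + (1)*(-1259) + (5) = -7350 -> matches
step 9: x = -2*(-7350) + (1)*(3048) + (5) = 17753 -> same as recorded
step 10: x = -2*(17753) + (1)*(-7350) + (5) = -42851 -> checks out
The recomputation confirms every line.

no error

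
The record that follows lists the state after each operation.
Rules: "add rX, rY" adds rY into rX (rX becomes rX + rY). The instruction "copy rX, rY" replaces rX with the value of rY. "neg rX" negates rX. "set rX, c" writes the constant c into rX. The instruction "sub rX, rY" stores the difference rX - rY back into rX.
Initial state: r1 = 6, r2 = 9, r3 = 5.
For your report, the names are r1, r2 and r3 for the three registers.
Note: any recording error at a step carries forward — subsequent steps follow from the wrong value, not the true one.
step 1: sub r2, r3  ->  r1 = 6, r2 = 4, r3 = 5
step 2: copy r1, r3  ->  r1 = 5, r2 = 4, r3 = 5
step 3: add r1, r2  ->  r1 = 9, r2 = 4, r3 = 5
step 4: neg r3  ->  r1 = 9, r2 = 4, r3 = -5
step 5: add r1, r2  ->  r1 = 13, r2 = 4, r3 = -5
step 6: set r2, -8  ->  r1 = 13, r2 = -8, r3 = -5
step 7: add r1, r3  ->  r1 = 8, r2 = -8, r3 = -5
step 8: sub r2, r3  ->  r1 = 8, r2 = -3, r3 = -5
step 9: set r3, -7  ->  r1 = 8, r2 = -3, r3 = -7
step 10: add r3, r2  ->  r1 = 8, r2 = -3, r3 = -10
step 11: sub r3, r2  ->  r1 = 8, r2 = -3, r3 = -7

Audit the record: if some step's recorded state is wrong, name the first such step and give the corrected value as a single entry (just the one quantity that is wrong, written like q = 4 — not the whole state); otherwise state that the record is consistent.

Recomputing the run from the initial state:
step 1: r1 = 6, r2 = 4, r3 = 5
step 2: r1 = 5, r2 = 4, r3 = 5
step 3: r1 = 9, r2 = 4, r3 = 5
step 4: r1 = 9, r2 = 4, r3 = -5
step 5: r1 = 13, r2 = 4, r3 = -5
step 6: r1 = 13, r2 = -8, r3 = -5
step 7: r1 = 8, r2 = -8, r3 = -5
step 8: r1 = 8, r2 = -3, r3 = -5
step 9: r1 = 8, r2 = -3, r3 = -7
step 10: r1 = 8, r2 = -3, r3 = -10
step 11: r1 = 8, r2 = -3, r3 = -7
This matches the record at every step.

no error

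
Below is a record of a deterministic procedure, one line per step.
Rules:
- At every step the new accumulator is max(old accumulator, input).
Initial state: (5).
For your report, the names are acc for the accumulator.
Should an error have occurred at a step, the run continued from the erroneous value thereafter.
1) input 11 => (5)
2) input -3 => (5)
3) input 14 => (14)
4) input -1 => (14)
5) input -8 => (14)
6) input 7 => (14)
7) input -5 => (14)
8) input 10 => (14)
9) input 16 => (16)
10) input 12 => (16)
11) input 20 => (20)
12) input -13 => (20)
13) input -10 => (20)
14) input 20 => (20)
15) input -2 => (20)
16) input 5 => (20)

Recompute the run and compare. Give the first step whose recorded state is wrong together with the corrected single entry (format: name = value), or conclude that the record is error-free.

step 1, acc = 11

step 1: acc = max(5, 11) = 11 -> a discrepancy with the record
Conclusion: step 1 carries the first error; the entry should be acc = 11.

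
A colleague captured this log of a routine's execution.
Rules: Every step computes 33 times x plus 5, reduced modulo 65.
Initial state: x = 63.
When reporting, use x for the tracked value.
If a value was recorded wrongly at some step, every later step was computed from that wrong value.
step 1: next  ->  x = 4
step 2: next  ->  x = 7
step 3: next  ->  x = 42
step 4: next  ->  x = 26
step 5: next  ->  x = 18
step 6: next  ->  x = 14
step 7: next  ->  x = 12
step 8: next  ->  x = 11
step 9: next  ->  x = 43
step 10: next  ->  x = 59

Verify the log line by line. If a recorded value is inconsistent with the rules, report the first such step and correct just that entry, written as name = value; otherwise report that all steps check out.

step 3, x = 41

step 1: x = (33*63 + 5) mod 65 = 4 -> exactly as logged
step 2: x = (33*4 + 5) mod 65 = 7 -> same as recorded
step 3: x = (33*7 + 5) mod 65 = 41 -> this is not what the log shows
Step 3 is the first one off; corrected, x = 41.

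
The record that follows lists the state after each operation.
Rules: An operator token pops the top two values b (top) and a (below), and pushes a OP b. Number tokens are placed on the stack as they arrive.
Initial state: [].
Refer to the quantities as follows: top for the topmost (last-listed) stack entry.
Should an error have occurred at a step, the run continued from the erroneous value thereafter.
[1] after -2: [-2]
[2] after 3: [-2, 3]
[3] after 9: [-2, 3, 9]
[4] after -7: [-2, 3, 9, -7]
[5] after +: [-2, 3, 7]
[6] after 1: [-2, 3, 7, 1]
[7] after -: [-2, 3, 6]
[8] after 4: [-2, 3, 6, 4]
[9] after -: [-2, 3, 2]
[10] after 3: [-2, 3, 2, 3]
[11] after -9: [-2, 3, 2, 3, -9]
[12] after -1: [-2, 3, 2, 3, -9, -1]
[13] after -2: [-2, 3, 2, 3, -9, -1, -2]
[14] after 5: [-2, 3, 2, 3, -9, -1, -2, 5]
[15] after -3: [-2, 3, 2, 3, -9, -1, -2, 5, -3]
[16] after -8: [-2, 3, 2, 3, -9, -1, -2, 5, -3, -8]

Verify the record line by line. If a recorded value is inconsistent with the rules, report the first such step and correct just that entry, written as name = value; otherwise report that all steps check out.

step 5, top = 2

Recomputing the run from the initial state:
step 1: [-2]
step 2: [-2, 3]
step 3: [-2, 3, 9]
step 4: [-2, 3, 9, -7]
step 5: [-2, 3, 2]
step 6: [-2, 3, 2, 1]
step 7: [-2, 3, 1]
step 8: [-2, 3, 1, 4]
step 9: [-2, 3, -3]
step 10: [-2, 3, -3, 3]
step 11: [-2, 3, -3, 3, -9]
step 12: [-2, 3, -3, 3, -9, -1]
step 13: [-2, 3, -3, 3, -9, -1, -2]
step 14: [-2, 3, -3, 3, -9, -1, -2, 5]
step 15: [-2, 3, -3, 3, -9, -1, -2, 5, -3]
step 16: [-2, 3, -3, 3, -9, -1, -2, 5, -3, -8]
The first disagreement with the record is at step 5, where the value should be top = 2.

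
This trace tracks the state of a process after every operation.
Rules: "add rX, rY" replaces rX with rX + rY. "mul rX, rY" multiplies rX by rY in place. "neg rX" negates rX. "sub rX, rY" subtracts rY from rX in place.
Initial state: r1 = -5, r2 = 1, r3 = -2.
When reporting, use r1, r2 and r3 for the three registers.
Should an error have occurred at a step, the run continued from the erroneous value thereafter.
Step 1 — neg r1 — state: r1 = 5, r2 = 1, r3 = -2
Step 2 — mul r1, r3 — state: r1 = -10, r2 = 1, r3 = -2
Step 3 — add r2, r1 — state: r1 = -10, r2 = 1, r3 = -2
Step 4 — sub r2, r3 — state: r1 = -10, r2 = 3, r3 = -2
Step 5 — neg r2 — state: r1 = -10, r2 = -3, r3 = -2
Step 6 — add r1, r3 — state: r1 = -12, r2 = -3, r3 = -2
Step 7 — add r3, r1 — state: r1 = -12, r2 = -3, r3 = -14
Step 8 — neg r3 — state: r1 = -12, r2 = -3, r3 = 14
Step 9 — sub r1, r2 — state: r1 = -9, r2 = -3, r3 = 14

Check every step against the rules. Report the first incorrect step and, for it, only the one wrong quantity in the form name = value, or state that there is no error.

step 3, r2 = -9

Step 1: r1 = -(-5) = 5 — confirmed correct.
Step 2: r1 = 5 * -2 = -10 — confirmed correct.
Step 3: r2 = 1 + -10 = -9 — the trace disagrees here.
First deviation found at step 3; the corrected entry is r2 = -9.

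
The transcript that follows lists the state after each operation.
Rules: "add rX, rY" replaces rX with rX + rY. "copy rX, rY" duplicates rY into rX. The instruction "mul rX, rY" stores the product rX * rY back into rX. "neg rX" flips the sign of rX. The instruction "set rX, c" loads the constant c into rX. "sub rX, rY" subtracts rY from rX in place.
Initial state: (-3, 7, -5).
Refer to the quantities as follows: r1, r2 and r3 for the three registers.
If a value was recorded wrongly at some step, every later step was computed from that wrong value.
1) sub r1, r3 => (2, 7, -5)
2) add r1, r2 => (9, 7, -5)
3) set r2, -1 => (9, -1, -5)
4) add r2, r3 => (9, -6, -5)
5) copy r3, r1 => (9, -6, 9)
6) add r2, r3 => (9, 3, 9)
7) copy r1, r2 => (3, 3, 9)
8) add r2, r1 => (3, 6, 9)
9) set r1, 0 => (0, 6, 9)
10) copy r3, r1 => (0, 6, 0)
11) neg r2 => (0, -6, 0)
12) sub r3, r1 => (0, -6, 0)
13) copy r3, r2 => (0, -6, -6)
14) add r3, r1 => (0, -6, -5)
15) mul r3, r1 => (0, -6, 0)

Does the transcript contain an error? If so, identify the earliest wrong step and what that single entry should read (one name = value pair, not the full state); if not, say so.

step 1: r1 = -3 - -5 = 2 -> no discrepancy
step 2: r1 = 2 + 7 = 9 -> in agreement
step 3: r2 = -1 -> verified
step 4: r2 = -1 + -5 = -6 -> exactly as logged
step 5: r3 = 9 -> matches
step 6: r2 = -6 + 9 = 3 -> confirmed correct
step 7: r1 = 3 -> same as recorded
step 8: r2 = 3 + 3 = 6 -> exactly as logged
step 9: r1 = 0 -> verified
step 10: r3 = 0 -> confirmed correct
step 11: r2 = -(6) = -6 -> no discrepancy
step 12: r3 = 0 - 0 = 0 -> checks out
step 13: r3 = -6 -> consistent with the transcript
step 14: r3 = -6 + 0 = -6 -> the transcript disagrees here
Step 14 is the first one off; corrected, r3 = -6.

step 14, r3 = -6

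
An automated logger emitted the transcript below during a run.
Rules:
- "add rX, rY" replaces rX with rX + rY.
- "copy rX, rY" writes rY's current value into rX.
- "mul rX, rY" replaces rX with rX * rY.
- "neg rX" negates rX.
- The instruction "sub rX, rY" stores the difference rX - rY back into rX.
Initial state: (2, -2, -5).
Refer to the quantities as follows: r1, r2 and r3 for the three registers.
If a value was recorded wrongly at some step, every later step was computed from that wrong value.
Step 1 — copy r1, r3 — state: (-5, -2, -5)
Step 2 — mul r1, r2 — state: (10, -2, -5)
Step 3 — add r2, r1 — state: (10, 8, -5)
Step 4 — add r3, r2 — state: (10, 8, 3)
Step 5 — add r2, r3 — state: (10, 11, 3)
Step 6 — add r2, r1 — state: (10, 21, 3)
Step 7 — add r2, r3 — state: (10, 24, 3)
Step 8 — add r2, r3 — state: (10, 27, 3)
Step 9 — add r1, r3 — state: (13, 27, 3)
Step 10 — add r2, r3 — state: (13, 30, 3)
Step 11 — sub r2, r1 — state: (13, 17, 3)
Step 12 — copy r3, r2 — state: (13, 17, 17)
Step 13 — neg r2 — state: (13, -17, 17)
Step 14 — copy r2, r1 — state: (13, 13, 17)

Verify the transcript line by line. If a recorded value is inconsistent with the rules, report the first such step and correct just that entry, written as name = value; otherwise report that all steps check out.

step 1: r1 = -5 -> checks out
step 2: r1 = -5 * -2 = 10 -> no discrepancy
step 3: r2 = -2 + 10 = 8 -> confirmed correct
step 4: r3 = -5 + 8 = 3 -> in agreement
step 5: r2 = 8 + 3 = 11 -> no discrepancy
step 6: r2 = 11 + 10 = 21 -> agrees with the transcript
step 7: r2 = 21 + 3 = 24 -> verified
step 8: r2 = 24 + 3 = 27 -> checks out
step 9: r1 = 10 + 3 = 13 -> confirmed correct
step 10: r2 = 27 + 3 = 30 -> exactly as logged
step 11: r2 = 30 - 13 = 17 -> same as recorded
step 12: r3 = 17 -> matches
step 13: r2 = -(17) = -17 -> exactly as logged
step 14: r2 = 13 -> exactly as logged
All entries verified; no error found.

no error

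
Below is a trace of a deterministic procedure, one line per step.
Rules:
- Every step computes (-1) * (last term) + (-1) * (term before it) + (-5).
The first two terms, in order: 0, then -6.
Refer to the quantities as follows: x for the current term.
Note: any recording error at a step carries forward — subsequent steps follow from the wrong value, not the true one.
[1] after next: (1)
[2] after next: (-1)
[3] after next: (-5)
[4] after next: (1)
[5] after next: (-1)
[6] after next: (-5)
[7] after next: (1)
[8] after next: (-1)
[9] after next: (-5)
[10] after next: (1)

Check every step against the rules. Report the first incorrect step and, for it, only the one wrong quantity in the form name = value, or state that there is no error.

Recomputing the run from the initial state:
step 1: x = 1
step 2: x = 0
step 3: x = -6
step 4: x = 1
step 5: x = 0
step 6: x = -6
step 7: x = 1
step 8: x = 0
step 9: x = -6
step 10: x = 1
The first disagreement with the trace is at step 2, where the value should be x = 0.

step 2, x = 0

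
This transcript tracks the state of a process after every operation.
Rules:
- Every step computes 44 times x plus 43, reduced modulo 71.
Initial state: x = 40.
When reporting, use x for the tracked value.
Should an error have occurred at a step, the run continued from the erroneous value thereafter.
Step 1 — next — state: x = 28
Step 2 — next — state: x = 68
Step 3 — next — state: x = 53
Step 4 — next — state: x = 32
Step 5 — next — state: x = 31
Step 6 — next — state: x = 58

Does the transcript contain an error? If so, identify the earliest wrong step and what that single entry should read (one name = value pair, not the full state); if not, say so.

Recomputing the run from the initial state:
step 1: x = 28
step 2: x = 68
step 3: x = 53
step 4: x = 32
step 5: x = 31
step 6: x = 58
This matches the transcript at every step.

no error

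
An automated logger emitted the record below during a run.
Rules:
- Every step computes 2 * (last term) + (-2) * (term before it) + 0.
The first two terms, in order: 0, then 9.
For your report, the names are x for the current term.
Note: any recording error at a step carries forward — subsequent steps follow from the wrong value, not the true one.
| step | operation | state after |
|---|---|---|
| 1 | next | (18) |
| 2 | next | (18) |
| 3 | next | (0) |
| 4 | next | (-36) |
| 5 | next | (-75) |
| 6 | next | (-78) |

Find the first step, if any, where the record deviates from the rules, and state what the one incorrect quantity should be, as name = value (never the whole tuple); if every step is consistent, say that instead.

step 5, x = -72

Recomputing the run from the initial state:
step 1: x = 18
step 2: x = 18
step 3: x = 0
step 4: x = -36
step 5: x = -72
step 6: x = -72
The first disagreement with the record is at step 5, where the value should be x = -72.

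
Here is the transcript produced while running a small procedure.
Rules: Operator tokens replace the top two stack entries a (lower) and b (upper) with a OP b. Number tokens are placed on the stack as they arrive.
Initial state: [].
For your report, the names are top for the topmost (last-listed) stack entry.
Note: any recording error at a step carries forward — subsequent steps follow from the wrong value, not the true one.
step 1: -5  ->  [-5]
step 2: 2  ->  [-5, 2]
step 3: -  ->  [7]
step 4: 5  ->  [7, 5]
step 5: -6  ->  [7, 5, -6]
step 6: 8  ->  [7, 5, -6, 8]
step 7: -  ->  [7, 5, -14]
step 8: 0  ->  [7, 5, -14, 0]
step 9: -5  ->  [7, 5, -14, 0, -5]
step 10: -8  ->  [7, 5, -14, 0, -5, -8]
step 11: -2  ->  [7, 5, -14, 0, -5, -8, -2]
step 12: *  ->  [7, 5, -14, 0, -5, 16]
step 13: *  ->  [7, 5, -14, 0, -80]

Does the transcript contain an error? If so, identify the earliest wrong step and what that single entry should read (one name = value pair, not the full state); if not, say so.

1. push -5: top = -5 (consistent with the transcript)
2. push 2: top = 2 (checks out)
3. -5 - 2 = -7 (this is not what the transcript shows)
First deviation found at step 3; the corrected entry is top = -7.

step 3, top = -7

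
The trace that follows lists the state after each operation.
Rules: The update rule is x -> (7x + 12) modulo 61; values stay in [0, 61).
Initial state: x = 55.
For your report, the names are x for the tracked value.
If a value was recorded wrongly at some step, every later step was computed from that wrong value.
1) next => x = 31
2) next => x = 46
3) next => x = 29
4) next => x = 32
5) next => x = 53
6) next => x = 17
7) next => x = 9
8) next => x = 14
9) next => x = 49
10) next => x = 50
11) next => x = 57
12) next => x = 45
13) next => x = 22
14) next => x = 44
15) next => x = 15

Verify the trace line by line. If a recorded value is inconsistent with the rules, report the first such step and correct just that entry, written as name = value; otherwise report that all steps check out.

no error

Step 1: x = (7*55 + 12) mod 61 = 31 — same as recorded.
Step 2: x = (7*31 + 12) mod 61 = 46 — no discrepancy.
Step 3: x = (7*46 + 12) mod 61 = 29 — agrees with the trace.
Step 4: x = (7*29 + 12) mod 61 = 32 — agrees with the trace.
Step 5: x = (7*32 + 12) mod 61 = 53 — consistent with the trace.
Step 6: x = (7*53 + 12) mod 61 = 17 — in agreement.
Step 7: x = (7*17 + 12) mod 61 = 9 — exactly as logged.
Step 8: x = (7*9 + 12) mod 61 = 14 — consistent with the trace.
Step 9: x = (7*14 + 12) mod 61 = 49 — checks out.
Step 10: x = (7*49 + 12) mod 61 = 50 — same as recorded.
Step 11: x = (7*50 + 12) mod 61 = 57 — no discrepancy.
Step 12: x = (7*57 + 12) mod 61 = 45 — no discrepancy.
Step 13: x = (7*45 + 12) mod 61 = 22 — consistent with the trace.
Step 14: x = (7*22 + 12) mod 61 = 44 — no discrepancy.
Step 15: x = (7*44 + 12) mod 61 = 15 — consistent with the trace.
All steps check out; nothing to correct.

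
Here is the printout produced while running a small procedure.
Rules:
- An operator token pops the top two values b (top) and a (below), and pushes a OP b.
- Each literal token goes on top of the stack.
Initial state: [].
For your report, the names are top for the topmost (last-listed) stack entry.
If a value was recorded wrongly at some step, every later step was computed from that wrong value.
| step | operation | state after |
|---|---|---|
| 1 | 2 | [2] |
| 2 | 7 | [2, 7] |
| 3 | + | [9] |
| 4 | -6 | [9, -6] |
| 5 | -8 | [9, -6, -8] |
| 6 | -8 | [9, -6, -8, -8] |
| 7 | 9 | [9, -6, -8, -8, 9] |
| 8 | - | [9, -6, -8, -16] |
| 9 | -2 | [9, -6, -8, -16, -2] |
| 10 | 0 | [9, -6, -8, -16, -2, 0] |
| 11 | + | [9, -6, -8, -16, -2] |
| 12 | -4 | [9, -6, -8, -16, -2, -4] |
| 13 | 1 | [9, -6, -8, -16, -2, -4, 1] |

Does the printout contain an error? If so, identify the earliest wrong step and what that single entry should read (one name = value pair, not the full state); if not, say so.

step 8, top = -17

Recomputing the run from the initial state:
step 1: [2]
step 2: [2, 7]
step 3: [9]
step 4: [9, -6]
step 5: [9, -6, -8]
step 6: [9, -6, -8, -8]
step 7: [9, -6, -8, -8, 9]
step 8: [9, -6, -8, -17]
step 9: [9, -6, -8, -17, -2]
step 10: [9, -6, -8, -17, -2, 0]
step 11: [9, -6, -8, -17, -2]
step 12: [9, -6, -8, -17, -2, -4]
step 13: [9, -6, -8, -17, -2, -4, 1]
The first disagreement with the printout is at step 8, where the value should be top = -17.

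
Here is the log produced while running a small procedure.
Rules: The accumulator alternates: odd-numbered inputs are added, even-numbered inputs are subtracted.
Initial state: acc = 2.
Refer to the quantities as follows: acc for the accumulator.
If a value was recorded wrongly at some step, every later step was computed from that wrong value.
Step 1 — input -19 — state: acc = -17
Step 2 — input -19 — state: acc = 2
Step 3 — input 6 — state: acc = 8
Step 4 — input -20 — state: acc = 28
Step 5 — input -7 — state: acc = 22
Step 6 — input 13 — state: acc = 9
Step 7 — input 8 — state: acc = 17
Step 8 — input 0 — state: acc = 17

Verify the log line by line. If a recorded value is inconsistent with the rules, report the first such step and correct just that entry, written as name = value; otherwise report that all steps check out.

step 5, acc = 21

step 1: acc = 2 + -19 = -17 -> same as recorded
step 2: acc = -17 - -19 = 2 -> same as recorded
step 3: acc = 2 + 6 = 8 -> verified
step 4: acc = 8 - -20 = 28 -> matches
step 5: acc = 28 + -7 = 21 -> not what was recorded
Conclusion: step 5 carries the first error; the entry should be acc = 21.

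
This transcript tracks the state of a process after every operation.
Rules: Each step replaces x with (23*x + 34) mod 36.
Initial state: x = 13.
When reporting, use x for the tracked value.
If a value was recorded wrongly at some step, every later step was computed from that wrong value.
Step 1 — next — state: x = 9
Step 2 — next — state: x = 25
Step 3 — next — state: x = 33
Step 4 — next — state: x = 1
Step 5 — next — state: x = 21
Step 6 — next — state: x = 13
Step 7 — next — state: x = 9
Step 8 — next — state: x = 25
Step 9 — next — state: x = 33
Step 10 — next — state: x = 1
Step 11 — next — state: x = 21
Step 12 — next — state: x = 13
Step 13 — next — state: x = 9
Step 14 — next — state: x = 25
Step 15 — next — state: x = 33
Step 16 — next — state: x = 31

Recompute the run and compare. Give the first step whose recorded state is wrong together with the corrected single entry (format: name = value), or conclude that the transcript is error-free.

step 16, x = 1

Recomputing the run from the initial state:
step 1: x = 9
step 2: x = 25
step 3: x = 33
step 4: x = 1
step 5: x = 21
step 6: x = 13
step 7: x = 9
step 8: x = 25
step 9: x = 33
step 10: x = 1
step 11: x = 21
step 12: x = 13
step 13: x = 9
step 14: x = 25
step 15: x = 33
step 16: x = 1
The first disagreement with the transcript is at step 16, where the value should be x = 1.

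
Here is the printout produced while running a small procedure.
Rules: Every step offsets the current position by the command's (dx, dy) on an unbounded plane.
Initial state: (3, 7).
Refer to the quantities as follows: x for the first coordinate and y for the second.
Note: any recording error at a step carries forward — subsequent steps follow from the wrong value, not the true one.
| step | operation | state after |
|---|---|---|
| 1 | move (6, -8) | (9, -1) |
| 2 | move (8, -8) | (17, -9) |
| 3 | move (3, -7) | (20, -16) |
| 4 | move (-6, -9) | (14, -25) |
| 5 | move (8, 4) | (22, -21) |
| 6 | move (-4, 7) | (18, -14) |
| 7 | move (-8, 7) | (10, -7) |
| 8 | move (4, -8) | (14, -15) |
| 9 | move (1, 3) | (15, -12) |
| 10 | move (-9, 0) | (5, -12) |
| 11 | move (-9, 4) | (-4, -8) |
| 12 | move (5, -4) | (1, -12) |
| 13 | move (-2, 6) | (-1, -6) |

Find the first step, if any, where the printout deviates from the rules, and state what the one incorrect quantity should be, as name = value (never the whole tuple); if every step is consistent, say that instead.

Step 1: x = 3 + (6) = 9, y = 7 + (-8) = -1 — exactly as logged.
Step 2: x = 9 + (8) = 17, y = -1 + (-8) = -9 — exactly as logged.
Step 3: x = 17 + (3) = 20, y = -9 + (-7) = -16 — verified.
Step 4: x = 20 + (-6) = 14, y = -16 + (-9) = -25 — confirmed correct.
Step 5: x = 14 + (8) = 22, y = -25 + (4) = -21 — no discrepancy.
Step 6: x = 22 + (-4) = 18, y = -21 + (7) = -14 — verified.
Step 7: x = 18 + (-8) = 10, y = -14 + (7) = -7 — confirmed correct.
Step 8: x = 10 + (4) = 14, y = -7 + (-8) = -15 — matches.
Step 9: x = 14 + (1) = 15, y = -15 + (3) = -12 — matches.
Step 10: x = 15 + (-9) = 6, y = -12 + (0) = -12 — the recorded entry deviates here.
First deviation found at step 10; the corrected entry is x = 6.

step 10, x = 6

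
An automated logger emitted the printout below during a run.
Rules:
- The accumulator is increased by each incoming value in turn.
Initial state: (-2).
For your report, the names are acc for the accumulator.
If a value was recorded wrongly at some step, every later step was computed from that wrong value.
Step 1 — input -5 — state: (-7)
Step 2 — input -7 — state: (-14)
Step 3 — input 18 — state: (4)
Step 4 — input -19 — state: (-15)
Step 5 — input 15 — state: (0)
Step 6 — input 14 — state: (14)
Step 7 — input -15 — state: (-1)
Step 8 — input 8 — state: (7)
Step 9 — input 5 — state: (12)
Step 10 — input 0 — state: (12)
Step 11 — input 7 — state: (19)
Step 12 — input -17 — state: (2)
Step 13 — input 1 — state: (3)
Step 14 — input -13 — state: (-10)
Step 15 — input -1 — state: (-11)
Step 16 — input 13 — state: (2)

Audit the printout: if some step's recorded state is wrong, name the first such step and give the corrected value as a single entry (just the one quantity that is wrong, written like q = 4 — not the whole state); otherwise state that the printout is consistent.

no error

Step 1: acc = -2 + -5 = -7 — exactly as logged.
Step 2: acc = -7 + -7 = -14 — agrees with the printout.
Step 3: acc = -14 + 18 = 4 — in agreement.
Step 4: acc = 4 + -19 = -15 — verified.
Step 5: acc = -15 + 15 = 0 — agrees with the printout.
Step 6: acc = 0 + 14 = 14 — in agreement.
Step 7: acc = 14 + -15 = -1 — verified.
Step 8: acc = -1 + 8 = 7 — agrees with the printout.
Step 9: acc = 7 + 5 = 12 — verified.
Step 10: acc = 12 + 0 = 12 — consistent with the printout.
Step 11: acc = 12 + 7 = 19 — consistent with the printout.
Step 12: acc = 19 + -17 = 2 — exactly as logged.
Step 13: acc = 2 + 1 = 3 — same as recorded.
Step 14: acc = 3 + -13 = -10 — same as recorded.
Step 15: acc = -10 + -1 = -11 — in agreement.
Step 16: acc = -11 + 13 = 2 — agrees with the printout.
The recomputation confirms every line.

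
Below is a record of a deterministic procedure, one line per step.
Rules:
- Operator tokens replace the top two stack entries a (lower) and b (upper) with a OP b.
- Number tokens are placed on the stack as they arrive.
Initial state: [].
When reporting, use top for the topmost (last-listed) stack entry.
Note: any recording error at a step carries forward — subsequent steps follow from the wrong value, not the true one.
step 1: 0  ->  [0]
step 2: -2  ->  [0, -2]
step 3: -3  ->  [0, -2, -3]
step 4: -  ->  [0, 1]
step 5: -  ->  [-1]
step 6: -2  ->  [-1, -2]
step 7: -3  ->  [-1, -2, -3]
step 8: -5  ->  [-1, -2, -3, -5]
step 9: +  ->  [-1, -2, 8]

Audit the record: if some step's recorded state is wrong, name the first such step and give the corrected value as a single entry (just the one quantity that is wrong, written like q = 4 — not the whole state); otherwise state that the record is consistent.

step 9, top = -8

step 1: push 0: top = 0 -> exactly as logged
step 2: push -2: top = -2 -> agrees with the record
step 3: push -3: top = -3 -> agrees with the record
step 4: -2 - -3 = 1 -> agrees with the record
step 5: 0 - 1 = -1 -> same as recorded
step 6: push -2: top = -2 -> no discrepancy
step 7: push -3: top = -3 -> confirmed correct
step 8: push -5: top = -5 -> confirmed correct
step 9: -3 + -5 = -8 -> first mismatch against the record
So the first discrepancy is step 9, where the right value is top = -8.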